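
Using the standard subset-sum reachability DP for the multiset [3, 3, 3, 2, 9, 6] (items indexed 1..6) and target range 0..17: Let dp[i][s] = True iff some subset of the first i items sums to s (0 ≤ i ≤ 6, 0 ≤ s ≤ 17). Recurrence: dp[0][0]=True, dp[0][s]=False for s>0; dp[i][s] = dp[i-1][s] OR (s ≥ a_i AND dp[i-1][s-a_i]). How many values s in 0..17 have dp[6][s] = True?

12

i\s   0   1   2   3   4   5   6   7   8   9  10  11  12  13  14  15  16  17
  0   T   F   F   F   F   F   F   F   F   F   F   F   F   F   F   F   F   F
  1   T   F   F   T   F   F   F   F   F   F   F   F   F   F   F   F   F   F
  2   T   F   F   T   F   F   T   F   F   F   F   F   F   F   F   F   F   F
  3   T   F   F   T   F   F   T   F   F   T   F   F   F   F   F   F   F   F
  4   T   F   T   T   F   T   T   F   T   T   F   T   F   F   F   F   F   F
  5   T   F   T   T   F   T   T   F   T   T   F   T   T   F   T   T   F   T
  6   T   F   T   T   F   T   T   F   T   T   F   T   T   F   T   T   F   T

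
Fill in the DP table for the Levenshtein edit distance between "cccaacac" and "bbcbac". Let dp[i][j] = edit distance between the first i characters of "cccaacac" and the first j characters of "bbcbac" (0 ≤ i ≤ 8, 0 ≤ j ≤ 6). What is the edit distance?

5

   ''  b  b  c  b  a  c
''  0  1  2  3  4  5  6
 c  1  1  2  2  3  4  5
 c  2  2  2  2  3  4  4
 c  3  3  3  2  3  4  4
 a  4  4  4  3  3  3  4
 a  5  5  5  4  4  3  4
 c  6  6  6  5  5  4  3
 a  7  7  7  6  6  5  4
 c  8  8  8  7  7  6  5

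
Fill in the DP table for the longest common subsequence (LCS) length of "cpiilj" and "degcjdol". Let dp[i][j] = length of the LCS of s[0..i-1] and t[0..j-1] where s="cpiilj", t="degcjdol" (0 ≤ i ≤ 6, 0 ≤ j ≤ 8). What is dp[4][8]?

1

   ''  d  e  g  c  j  d  o  l
''  0  0  0  0  0  0  0  0  0
 c  0  0  0  0  1  1  1  1  1
 p  0  0  0  0  1  1  1  1  1
 i  0  0  0  0  1  1  1  1  1
 i  0  0  0  0  1  1  1  1  1
 l  0  0  0  0  1  1  1  1  2
 j  0  0  0  0  1  2  2  2  2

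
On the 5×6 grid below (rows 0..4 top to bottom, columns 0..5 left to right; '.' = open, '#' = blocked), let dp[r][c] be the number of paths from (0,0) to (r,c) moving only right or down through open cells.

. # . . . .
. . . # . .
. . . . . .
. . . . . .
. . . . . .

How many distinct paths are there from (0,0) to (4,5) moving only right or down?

r\c   0   1   2   3   4   5
  0   1   0   0   0   0   0
  1   1   1   1   0   0   0
  2   1   2   3   3   3   3
  3   1   3   6   9  12  15
  4   1   4  10  19  31  46

46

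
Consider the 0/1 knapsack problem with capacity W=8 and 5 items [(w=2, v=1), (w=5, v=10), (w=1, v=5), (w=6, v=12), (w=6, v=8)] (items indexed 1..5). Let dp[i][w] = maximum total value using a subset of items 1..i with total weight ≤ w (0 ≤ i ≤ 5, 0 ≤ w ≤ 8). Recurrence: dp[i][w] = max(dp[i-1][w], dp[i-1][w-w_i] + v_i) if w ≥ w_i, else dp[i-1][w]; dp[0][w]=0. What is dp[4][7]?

17

i\w   0   1   2   3   4   5   6   7   8
  0   0   0   0   0   0   0   0   0   0
  1   0   0   1   1   1   1   1   1   1
  2   0   0   1   1   1  10  10  11  11
  3   0   5   5   6   6  10  15  15  16
  4   0   5   5   6   6  10  15  17  17
  5   0   5   5   6   6  10  15  17  17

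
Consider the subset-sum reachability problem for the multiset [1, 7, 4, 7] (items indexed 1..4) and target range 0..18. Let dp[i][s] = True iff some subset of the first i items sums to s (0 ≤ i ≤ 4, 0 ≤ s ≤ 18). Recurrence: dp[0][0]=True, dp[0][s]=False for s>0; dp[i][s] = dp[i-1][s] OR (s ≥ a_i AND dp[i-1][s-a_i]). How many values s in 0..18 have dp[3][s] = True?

8

i\s   0   1   2   3   4   5   6   7   8   9  10  11  12  13  14  15  16  17  18
  0   T   F   F   F   F   F   F   F   F   F   F   F   F   F   F   F   F   F   F
  1   T   T   F   F   F   F   F   F   F   F   F   F   F   F   F   F   F   F   F
  2   T   T   F   F   F   F   F   T   T   F   F   F   F   F   F   F   F   F   F
  3   T   T   F   F   T   T   F   T   T   F   F   T   T   F   F   F   F   F   F
  4   T   T   F   F   T   T   F   T   T   F   F   T   T   F   T   T   F   F   T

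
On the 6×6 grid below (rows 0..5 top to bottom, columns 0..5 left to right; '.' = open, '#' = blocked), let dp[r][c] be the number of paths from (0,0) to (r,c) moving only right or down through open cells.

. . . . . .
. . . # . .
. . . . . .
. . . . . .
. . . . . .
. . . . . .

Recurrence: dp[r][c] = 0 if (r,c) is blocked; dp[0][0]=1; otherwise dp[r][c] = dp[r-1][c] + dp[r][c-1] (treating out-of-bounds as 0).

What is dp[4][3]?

r\c   0   1   2   3   4   5
  0   1   1   1   1   1   1
  1   1   2   3   0   1   2
  2   1   3   6   6   7   9
  3   1   4  10  16  23  32
  4   1   5  15  31  54  86
  5   1   6  21  52 106 192

31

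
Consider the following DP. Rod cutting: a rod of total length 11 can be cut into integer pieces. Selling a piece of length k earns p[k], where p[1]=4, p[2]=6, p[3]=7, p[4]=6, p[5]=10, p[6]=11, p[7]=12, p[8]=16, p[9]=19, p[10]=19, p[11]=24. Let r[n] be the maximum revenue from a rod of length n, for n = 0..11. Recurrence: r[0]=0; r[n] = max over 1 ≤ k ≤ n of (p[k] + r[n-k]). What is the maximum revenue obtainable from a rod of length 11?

   n    0    1    2    3    4    5    6    7    8    9   10   11
r[n]    0    4    8   12   16   20   24   28   32   36   40   44

44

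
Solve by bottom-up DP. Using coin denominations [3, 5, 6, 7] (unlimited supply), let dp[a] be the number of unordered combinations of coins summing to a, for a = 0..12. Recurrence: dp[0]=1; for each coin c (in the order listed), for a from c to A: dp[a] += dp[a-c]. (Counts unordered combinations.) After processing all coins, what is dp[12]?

4

after  coin     0     1     2     3     4     5     6     7     8     9    10    11    12
          3     1     0     0     1     0     0     1     0     0     1     0     0     1
          5     1     0     0     1     0     1     1     0     1     1     1     1     1
          6     1     0     0     1     0     1     2     0     1     2     1     2     3
          7     1     0     0     1     0     1     2     1     1     2     2     2     4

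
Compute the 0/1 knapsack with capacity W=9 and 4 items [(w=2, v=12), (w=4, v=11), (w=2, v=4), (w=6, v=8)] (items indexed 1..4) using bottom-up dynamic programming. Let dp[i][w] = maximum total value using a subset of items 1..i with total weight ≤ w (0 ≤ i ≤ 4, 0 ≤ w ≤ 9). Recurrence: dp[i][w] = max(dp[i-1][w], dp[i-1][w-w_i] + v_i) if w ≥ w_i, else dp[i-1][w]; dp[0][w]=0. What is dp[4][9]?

i\w   0   1   2   3   4   5   6   7   8   9
  0   0   0   0   0   0   0   0   0   0   0
  1   0   0  12  12  12  12  12  12  12  12
  2   0   0  12  12  12  12  23  23  23  23
  3   0   0  12  12  16  16  23  23  27  27
  4   0   0  12  12  16  16  23  23  27  27

27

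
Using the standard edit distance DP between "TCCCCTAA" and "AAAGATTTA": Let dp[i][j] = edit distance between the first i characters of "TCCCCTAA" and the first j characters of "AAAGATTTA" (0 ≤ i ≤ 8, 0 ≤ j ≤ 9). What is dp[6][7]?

   ''  A  A  A  G  A  T  T  T  A
''  0  1  2  3  4  5  6  7  8  9
 T  1  1  2  3  4  5  5  6  7  8
 C  2  2  2  3  4  5  6  6  7  8
 C  3  3  3  3  4  5  6  7  7  8
 C  4  4  4  4  4  5  6  7  8  8
 C  5  5  5  5  5  5  6  7  8  9
 T  6  6  6  6  6  6  5  6  7  8
 A  7  6  6  6  7  6  6  6  7  7
 A  8  7  6  6  7  7  7  7  7  7

6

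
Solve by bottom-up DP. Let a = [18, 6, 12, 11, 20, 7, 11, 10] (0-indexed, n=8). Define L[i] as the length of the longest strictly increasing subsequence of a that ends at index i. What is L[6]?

3

   i    0    1    2    3    4    5    6    7
a[i]   18    6   12   11   20    7   11   10
L[i]    1    1    2    2    3    2    3    3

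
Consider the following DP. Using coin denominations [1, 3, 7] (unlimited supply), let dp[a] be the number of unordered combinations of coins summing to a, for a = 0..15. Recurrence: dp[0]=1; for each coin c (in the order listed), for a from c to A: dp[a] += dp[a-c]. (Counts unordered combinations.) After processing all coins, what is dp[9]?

after  coin     0     1     2     3     4     5     6     7     8     9    10    11    12    13    14    15
          1     1     1     1     1     1     1     1     1     1     1     1     1     1     1     1     1
          3     1     1     1     2     2     2     3     3     3     4     4     4     5     5     5     6
          7     1     1     1     2     2     2     3     4     4     5     6     6     7     8     9    10

5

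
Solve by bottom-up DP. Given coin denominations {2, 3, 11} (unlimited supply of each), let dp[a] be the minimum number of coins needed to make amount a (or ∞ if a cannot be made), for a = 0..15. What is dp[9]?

3

 a  0  1  2  3  4  5  6  7  8  9 10 11 12 13 14 15
dp  0  -  1  1  2  2  2  3  3  3  4  1  4  2  2  3
(- denotes ∞ / unreachable)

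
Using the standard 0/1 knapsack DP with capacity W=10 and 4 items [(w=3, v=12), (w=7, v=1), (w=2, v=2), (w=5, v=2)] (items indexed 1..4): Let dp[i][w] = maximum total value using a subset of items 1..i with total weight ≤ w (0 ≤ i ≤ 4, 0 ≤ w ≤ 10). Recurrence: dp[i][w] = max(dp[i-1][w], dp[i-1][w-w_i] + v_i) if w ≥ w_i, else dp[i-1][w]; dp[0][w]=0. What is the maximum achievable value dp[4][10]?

16

i\w   0   1   2   3   4   5   6   7   8   9  10
  0   0   0   0   0   0   0   0   0   0   0   0
  1   0   0   0  12  12  12  12  12  12  12  12
  2   0   0   0  12  12  12  12  12  12  12  13
  3   0   0   2  12  12  14  14  14  14  14  14
  4   0   0   2  12  12  14  14  14  14  14  16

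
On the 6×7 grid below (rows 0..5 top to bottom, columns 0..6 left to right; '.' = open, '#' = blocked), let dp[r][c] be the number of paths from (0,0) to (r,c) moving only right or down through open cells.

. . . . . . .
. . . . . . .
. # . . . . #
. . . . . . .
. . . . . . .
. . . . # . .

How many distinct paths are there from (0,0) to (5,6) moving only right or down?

203

r\c   0   1   2   3   4   5   6
  0   1   1   1   1   1   1   1
  1   1   2   3   4   5   6   7
  2   1   0   3   7  12  18   0
  3   1   1   4  11  23  41  41
  4   1   2   6  17  40  81 122
  5   1   3   9  26   0  81 203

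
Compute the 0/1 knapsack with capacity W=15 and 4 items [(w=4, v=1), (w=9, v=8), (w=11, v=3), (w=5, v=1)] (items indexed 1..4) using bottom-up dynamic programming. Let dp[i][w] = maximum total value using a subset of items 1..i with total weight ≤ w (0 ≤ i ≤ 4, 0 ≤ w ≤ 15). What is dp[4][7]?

i\w   0   1   2   3   4   5   6   7   8   9  10  11  12  13  14  15
  0   0   0   0   0   0   0   0   0   0   0   0   0   0   0   0   0
  1   0   0   0   0   1   1   1   1   1   1   1   1   1   1   1   1
  2   0   0   0   0   1   1   1   1   1   8   8   8   8   9   9   9
  3   0   0   0   0   1   1   1   1   1   8   8   8   8   9   9   9
  4   0   0   0   0   1   1   1   1   1   8   8   8   8   9   9   9

1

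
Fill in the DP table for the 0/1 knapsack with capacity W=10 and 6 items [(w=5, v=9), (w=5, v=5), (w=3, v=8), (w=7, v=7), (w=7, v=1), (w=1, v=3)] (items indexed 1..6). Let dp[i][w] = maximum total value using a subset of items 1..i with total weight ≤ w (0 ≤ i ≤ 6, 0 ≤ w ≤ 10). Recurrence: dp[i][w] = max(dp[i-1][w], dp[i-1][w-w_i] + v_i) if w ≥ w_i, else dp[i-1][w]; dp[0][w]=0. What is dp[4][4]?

i\w   0   1   2   3   4   5   6   7   8   9  10
  0   0   0   0   0   0   0   0   0   0   0   0
  1   0   0   0   0   0   9   9   9   9   9   9
  2   0   0   0   0   0   9   9   9   9   9  14
  3   0   0   0   8   8   9   9   9  17  17  17
  4   0   0   0   8   8   9   9   9  17  17  17
  5   0   0   0   8   8   9   9   9  17  17  17
  6   0   3   3   8  11  11  12  12  17  20  20

8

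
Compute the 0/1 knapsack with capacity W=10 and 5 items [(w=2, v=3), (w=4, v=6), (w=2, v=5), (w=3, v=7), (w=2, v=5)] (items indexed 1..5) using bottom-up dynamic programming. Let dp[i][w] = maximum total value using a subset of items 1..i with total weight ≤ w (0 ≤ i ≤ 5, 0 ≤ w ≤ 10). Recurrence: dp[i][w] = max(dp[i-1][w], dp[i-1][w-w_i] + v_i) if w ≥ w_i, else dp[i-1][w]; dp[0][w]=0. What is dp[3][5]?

i\w   0   1   2   3   4   5   6   7   8   9  10
  0   0   0   0   0   0   0   0   0   0   0   0
  1   0   0   3   3   3   3   3   3   3   3   3
  2   0   0   3   3   6   6   9   9   9   9   9
  3   0   0   5   5   8   8  11  11  14  14  14
  4   0   0   5   7   8  12  12  15  15  18  18
  5   0   0   5   7  10  12  13  17  17  20  20

8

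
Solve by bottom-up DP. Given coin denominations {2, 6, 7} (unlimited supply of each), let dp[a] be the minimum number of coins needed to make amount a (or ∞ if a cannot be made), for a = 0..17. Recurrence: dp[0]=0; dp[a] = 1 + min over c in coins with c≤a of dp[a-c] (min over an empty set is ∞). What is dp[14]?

 a  0  1  2  3  4  5  6  7  8  9 10 11 12 13 14 15 16 17
dp  0  -  1  -  2  -  1  1  2  2  3  3  2  2  2  3  3  4
(- denotes ∞ / unreachable)

2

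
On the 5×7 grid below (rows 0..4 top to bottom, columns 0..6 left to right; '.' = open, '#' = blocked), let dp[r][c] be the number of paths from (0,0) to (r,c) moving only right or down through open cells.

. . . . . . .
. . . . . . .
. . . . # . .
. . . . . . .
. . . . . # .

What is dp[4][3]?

r\c   0   1   2   3   4   5   6
  0   1   1   1   1   1   1   1
  1   1   2   3   4   5   6   7
  2   1   3   6  10   0   6  13
  3   1   4  10  20  20  26  39
  4   1   5  15  35  55   0  39

35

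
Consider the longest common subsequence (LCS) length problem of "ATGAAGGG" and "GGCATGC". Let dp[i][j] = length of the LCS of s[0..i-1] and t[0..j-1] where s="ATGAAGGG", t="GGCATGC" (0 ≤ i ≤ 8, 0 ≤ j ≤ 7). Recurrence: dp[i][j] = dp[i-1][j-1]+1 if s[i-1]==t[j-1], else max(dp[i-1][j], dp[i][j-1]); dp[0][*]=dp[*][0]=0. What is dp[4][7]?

   ''  G  G  C  A  T  G  C
''  0  0  0  0  0  0  0  0
 A  0  0  0  0  1  1  1  1
 T  0  0  0  0  1  2  2  2
 G  0  1  1  1  1  2  3  3
 A  0  1  1  1  2  2  3  3
 A  0  1  1  1  2  2  3  3
 G  0  1  2  2  2  2  3  3
 G  0  1  2  2  2  2  3  3
 G  0  1  2  2  2  2  3  3

3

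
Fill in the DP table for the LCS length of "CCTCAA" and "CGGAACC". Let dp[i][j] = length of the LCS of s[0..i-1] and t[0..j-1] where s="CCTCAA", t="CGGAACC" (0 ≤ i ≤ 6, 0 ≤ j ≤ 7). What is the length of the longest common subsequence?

3

   ''  C  G  G  A  A  C  C
''  0  0  0  0  0  0  0  0
 C  0  1  1  1  1  1  1  1
 C  0  1  1  1  1  1  2  2
 T  0  1  1  1  1  1  2  2
 C  0  1  1  1  1  1  2  3
 A  0  1  1  1  2  2  2  3
 A  0  1  1  1  2  3  3  3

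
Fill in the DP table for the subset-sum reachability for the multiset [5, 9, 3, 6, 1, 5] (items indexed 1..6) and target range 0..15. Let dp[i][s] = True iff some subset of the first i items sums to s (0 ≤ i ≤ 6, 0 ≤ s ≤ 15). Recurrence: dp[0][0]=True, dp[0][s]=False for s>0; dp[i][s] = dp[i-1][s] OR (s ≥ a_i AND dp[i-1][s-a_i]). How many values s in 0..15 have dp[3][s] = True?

7

i\s   0   1   2   3   4   5   6   7   8   9  10  11  12  13  14  15
  0   T   F   F   F   F   F   F   F   F   F   F   F   F   F   F   F
  1   T   F   F   F   F   T   F   F   F   F   F   F   F   F   F   F
  2   T   F   F   F   F   T   F   F   F   T   F   F   F   F   T   F
  3   T   F   F   T   F   T   F   F   T   T   F   F   T   F   T   F
  4   T   F   F   T   F   T   T   F   T   T   F   T   T   F   T   T
  5   T   T   F   T   T   T   T   T   T   T   T   T   T   T   T   T
  6   T   T   F   T   T   T   T   T   T   T   T   T   T   T   T   T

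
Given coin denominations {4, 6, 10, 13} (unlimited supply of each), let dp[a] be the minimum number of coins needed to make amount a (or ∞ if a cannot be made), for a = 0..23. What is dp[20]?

 a  0  1  2  3  4  5  6  7  8  9 10 11 12 13 14 15 16 17 18 19 20 21 22 23
dp  0  -  -  -  1  -  1  -  2  -  1  -  2  1  2  -  2  2  3  2  2  3  3  2
(- denotes ∞ / unreachable)

2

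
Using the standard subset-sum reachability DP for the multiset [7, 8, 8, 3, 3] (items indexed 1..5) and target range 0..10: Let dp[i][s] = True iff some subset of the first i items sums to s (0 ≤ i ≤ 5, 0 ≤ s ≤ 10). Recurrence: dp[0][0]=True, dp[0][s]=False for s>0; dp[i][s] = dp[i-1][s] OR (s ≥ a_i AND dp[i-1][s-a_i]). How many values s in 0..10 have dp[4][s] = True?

i\s   0   1   2   3   4   5   6   7   8   9  10
  0   T   F   F   F   F   F   F   F   F   F   F
  1   T   F   F   F   F   F   F   T   F   F   F
  2   T   F   F   F   F   F   F   T   T   F   F
  3   T   F   F   F   F   F   F   T   T   F   F
  4   T   F   F   T   F   F   F   T   T   F   T
  5   T   F   F   T   F   F   T   T   T   F   T

5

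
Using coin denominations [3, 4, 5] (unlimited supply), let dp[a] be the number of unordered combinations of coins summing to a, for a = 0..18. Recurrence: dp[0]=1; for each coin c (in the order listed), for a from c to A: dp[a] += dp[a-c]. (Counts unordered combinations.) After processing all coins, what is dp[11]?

after  coin     0     1     2     3     4     5     6     7     8     9    10    11    12    13    14    15    16    17    18
          3     1     0     0     1     0     0     1     0     0     1     0     0     1     0     0     1     0     0     1
          4     1     0     0     1     1     0     1     1     1     1     1     1     2     1     1     2     2     1     2
          5     1     0     0     1     1     1     1     1     2     2     2     2     3     3     3     4     4     4     5

2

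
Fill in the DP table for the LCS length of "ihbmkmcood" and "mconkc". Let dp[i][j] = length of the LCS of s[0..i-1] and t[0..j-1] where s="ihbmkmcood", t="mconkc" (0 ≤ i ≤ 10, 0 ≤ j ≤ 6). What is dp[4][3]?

   ''  m  c  o  n  k  c
''  0  0  0  0  0  0  0
 i  0  0  0  0  0  0  0
 h  0  0  0  0  0  0  0
 b  0  0  0  0  0  0  0
 m  0  1  1  1  1  1  1
 k  0  1  1  1  1  2  2
 m  0  1  1  1  1  2  2
 c  0  1  2  2  2  2  3
 o  0  1  2  3  3  3  3
 o  0  1  2  3  3  3  3
 d  0  1  2  3  3  3  3

1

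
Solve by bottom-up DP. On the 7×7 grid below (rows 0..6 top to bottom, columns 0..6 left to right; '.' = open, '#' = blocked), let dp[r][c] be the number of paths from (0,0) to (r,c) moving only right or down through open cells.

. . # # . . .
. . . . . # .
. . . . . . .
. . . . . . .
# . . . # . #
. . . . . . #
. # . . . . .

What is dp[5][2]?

17

r\c   0   1   2   3   4   5   6
  0   1   1   0   0   0   0   0
  1   1   2   2   2   2   0   0
  2   1   3   5   7   9   9   9
  3   1   4   9  16  25  34  43
  4   0   4  13  29   0  34   0
  5   0   4  17  46  46  80   0
  6   0   0  17  63 109 189 189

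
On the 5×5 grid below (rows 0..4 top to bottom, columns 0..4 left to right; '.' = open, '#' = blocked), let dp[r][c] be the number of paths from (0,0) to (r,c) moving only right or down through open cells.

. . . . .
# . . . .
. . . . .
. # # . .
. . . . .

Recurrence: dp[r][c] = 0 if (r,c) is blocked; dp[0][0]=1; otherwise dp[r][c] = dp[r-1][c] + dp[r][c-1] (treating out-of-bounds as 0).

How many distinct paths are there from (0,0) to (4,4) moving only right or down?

22

r\c   0   1   2   3   4
  0   1   1   1   1   1
  1   0   1   2   3   4
  2   0   1   3   6  10
  3   0   0   0   6  16
  4   0   0   0   6  22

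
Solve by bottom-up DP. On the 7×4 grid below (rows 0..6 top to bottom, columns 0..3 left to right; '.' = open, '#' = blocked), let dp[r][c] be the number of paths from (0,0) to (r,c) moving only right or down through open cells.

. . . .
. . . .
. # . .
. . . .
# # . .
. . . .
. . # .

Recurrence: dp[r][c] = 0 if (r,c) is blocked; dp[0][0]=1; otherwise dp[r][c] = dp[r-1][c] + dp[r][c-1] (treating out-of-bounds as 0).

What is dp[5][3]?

19

r\c   0   1   2   3
  0   1   1   1   1
  1   1   2   3   4
  2   1   0   3   7
  3   1   1   4  11
  4   0   0   4  15
  5   0   0   4  19
  6   0   0   0  19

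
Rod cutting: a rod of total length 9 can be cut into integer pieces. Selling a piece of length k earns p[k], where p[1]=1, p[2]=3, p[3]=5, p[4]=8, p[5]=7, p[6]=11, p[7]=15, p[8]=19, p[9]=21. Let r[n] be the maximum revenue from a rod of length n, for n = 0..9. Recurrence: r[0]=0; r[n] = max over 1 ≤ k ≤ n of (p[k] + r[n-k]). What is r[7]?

15

   n    0    1    2    3    4    5    6    7    8    9
r[n]    0    1    3    5    8    9   11   15   19   21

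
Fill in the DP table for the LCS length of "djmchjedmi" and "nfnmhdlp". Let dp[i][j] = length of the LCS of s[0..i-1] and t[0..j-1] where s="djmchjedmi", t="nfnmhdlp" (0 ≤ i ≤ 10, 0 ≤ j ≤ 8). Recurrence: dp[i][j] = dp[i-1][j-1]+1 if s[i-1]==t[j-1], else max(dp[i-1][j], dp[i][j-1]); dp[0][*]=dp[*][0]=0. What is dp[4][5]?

1

   ''  n  f  n  m  h  d  l  p
''  0  0  0  0  0  0  0  0  0
 d  0  0  0  0  0  0  1  1  1
 j  0  0  0  0  0  0  1  1  1
 m  0  0  0  0  1  1  1  1  1
 c  0  0  0  0  1  1  1  1  1
 h  0  0  0  0  1  2  2  2  2
 j  0  0  0  0  1  2  2  2  2
 e  0  0  0  0  1  2  2  2  2
 d  0  0  0  0  1  2  3  3  3
 m  0  0  0  0  1  2  3  3  3
 i  0  0  0  0  1  2  3  3  3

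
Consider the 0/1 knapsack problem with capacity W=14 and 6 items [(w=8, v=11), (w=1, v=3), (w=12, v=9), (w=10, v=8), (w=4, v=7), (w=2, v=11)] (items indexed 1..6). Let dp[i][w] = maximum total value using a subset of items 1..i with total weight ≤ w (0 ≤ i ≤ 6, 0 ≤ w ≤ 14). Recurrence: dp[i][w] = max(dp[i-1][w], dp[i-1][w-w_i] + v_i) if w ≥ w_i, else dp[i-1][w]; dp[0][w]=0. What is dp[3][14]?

14

i\w   0   1   2   3   4   5   6   7   8   9  10  11  12  13  14
  0   0   0   0   0   0   0   0   0   0   0   0   0   0   0   0
  1   0   0   0   0   0   0   0   0  11  11  11  11  11  11  11
  2   0   3   3   3   3   3   3   3  11  14  14  14  14  14  14
  3   0   3   3   3   3   3   3   3  11  14  14  14  14  14  14
  4   0   3   3   3   3   3   3   3  11  14  14  14  14  14  14
  5   0   3   3   3   7  10  10  10  11  14  14  14  18  21  21
  6   0   3  11  14  14  14  18  21  21  21  22  25  25  25  29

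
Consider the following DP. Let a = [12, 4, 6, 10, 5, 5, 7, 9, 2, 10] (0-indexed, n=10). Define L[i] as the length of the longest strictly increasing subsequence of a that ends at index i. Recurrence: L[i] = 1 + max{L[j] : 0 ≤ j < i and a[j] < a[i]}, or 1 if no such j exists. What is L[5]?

2

   i    0    1    2    3    4    5    6    7    8    9
a[i]   12    4    6   10    5    5    7    9    2   10
L[i]    1    1    2    3    2    2    3    4    1    5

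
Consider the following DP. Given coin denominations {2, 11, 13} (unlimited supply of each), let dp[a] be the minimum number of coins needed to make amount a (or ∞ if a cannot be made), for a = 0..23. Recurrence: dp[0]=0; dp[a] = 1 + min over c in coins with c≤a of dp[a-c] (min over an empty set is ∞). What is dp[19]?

4

 a  0  1  2  3  4  5  6  7  8  9 10 11 12 13 14 15 16 17 18 19 20 21 22 23
dp  0  -  1  -  2  -  3  -  4  -  5  1  6  1  7  2  8  3  9  4 10  5  2  6
(- denotes ∞ / unreachable)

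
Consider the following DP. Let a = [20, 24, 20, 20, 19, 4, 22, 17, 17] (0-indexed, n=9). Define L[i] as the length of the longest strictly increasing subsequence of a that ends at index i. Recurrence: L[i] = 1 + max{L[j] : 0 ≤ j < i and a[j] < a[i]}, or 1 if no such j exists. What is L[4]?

   i    0    1    2    3    4    5    6    7    8
a[i]   20   24   20   20   19    4   22   17   17
L[i]    1    2    1    1    1    1    2    2    2

1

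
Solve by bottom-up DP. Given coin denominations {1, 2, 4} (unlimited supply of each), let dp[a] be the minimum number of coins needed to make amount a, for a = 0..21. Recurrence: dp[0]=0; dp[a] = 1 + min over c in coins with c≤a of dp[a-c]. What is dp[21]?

 a  0  1  2  3  4  5  6  7  8  9 10 11 12 13 14 15 16 17 18 19 20 21
dp  0  1  1  2  1  2  2  3  2  3  3  4  3  4  4  5  4  5  5  6  5  6

6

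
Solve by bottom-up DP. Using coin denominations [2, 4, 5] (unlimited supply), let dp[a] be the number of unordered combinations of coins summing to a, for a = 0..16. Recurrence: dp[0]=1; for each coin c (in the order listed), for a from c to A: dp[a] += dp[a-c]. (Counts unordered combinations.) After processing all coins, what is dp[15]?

4

after  coin     0     1     2     3     4     5     6     7     8     9    10    11    12    13    14    15    16
          2     1     0     1     0     1     0     1     0     1     0     1     0     1     0     1     0     1
          4     1     0     1     0     2     0     2     0     3     0     3     0     4     0     4     0     5
          5     1     0     1     0     2     1     2     1     3     2     4     2     5     3     6     4     7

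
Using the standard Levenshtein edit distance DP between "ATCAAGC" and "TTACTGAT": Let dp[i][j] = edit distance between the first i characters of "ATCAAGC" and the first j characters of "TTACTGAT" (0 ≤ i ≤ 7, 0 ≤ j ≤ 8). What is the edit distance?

   ''  T  T  A  C  T  G  A  T
''  0  1  2  3  4  5  6  7  8
 A  1  1  2  2  3  4  5  6  7
 T  2  1  1  2  3  3  4  5  6
 C  3  2  2  2  2  3  4  5  6
 A  4  3  3  2  3  3  4  4  5
 A  5  4  4  3  3  4  4  4  5
 G  6  5  5  4  4  4  4  5  5
 C  7  6  6  5  4  5  5  5  6

6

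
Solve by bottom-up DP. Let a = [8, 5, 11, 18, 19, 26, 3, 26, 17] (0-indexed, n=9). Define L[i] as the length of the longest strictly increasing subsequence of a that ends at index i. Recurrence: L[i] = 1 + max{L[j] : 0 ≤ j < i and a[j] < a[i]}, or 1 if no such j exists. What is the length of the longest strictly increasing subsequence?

   i    0    1    2    3    4    5    6    7    8
a[i]    8    5   11   18   19   26    3   26   17
L[i]    1    1    2    3    4    5    1    5    3

5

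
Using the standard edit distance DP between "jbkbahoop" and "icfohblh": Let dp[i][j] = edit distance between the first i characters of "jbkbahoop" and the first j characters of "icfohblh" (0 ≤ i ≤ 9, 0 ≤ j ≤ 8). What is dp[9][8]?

8

   ''  i  c  f  o  h  b  l  h
''  0  1  2  3  4  5  6  7  8
 j  1  1  2  3  4  5  6  7  8
 b  2  2  2  3  4  5  5  6  7
 k  3  3  3  3  4  5  6  6  7
 b  4  4  4  4  4  5  5  6  7
 a  5  5  5  5  5  5  6  6  7
 h  6  6  6  6  6  5  6  7  6
 o  7  7  7  7  6  6  6  7  7
 o  8  8  8  8  7  7  7  7  8
 p  9  9  9  9  8  8  8  8  8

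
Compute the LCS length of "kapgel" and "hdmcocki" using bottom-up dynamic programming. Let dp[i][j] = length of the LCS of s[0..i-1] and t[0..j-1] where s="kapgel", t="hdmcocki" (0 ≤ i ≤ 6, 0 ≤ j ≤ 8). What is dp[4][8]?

   ''  h  d  m  c  o  c  k  i
''  0  0  0  0  0  0  0  0  0
 k  0  0  0  0  0  0  0  1  1
 a  0  0  0  0  0  0  0  1  1
 p  0  0  0  0  0  0  0  1  1
 g  0  0  0  0  0  0  0  1  1
 e  0  0  0  0  0  0  0  1  1
 l  0  0  0  0  0  0  0  1  1

1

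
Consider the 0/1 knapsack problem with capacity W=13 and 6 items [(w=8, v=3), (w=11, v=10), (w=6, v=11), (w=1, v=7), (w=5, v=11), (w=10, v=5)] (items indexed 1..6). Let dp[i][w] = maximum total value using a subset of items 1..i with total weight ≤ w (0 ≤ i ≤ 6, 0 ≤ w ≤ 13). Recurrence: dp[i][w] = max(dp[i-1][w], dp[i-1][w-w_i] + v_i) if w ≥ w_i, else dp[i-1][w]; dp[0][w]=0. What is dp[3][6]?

11

i\w   0   1   2   3   4   5   6   7   8   9  10  11  12  13
  0   0   0   0   0   0   0   0   0   0   0   0   0   0   0
  1   0   0   0   0   0   0   0   0   3   3   3   3   3   3
  2   0   0   0   0   0   0   0   0   3   3   3  10  10  10
  3   0   0   0   0   0   0  11  11  11  11  11  11  11  11
  4   0   7   7   7   7   7  11  18  18  18  18  18  18  18
  5   0   7   7   7   7  11  18  18  18  18  18  22  29  29
  6   0   7   7   7   7  11  18  18  18  18  18  22  29  29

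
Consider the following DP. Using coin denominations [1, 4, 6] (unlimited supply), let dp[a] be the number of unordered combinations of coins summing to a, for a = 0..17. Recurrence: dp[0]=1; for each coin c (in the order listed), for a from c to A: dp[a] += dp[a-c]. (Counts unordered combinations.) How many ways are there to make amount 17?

10

after  coin     0     1     2     3     4     5     6     7     8     9    10    11    12    13    14    15    16    17
          1     1     1     1     1     1     1     1     1     1     1     1     1     1     1     1     1     1     1
          4     1     1     1     1     2     2     2     2     3     3     3     3     4     4     4     4     5     5
          6     1     1     1     1     2     2     3     3     4     4     5     5     7     7     8     8    10    10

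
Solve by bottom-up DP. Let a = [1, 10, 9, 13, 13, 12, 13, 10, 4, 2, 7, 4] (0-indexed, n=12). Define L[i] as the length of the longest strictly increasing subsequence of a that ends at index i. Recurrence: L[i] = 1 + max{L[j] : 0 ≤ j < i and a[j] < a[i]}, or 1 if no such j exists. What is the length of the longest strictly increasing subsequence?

4

   i    0    1    2    3    4    5    6    7    8    9   10   11
a[i]    1   10    9   13   13   12   13   10    4    2    7    4
L[i]    1    2    2    3    3    3    4    3    2    2    3    3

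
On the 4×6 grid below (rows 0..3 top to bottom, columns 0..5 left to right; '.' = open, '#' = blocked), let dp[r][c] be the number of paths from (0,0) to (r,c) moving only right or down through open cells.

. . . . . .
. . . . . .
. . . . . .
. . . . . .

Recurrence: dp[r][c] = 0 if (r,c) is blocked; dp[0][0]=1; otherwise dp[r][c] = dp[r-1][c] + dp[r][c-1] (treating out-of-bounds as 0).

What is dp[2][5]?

21

r\c   0   1   2   3   4   5
  0   1   1   1   1   1   1
  1   1   2   3   4   5   6
  2   1   3   6  10  15  21
  3   1   4  10  20  35  56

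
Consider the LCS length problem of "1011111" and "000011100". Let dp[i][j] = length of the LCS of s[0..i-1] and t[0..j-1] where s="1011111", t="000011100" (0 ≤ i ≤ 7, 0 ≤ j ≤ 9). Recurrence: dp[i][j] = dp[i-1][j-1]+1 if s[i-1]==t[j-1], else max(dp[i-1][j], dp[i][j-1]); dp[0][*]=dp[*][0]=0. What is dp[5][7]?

4

   ''  0  0  0  0  1  1  1  0  0
''  0  0  0  0  0  0  0  0  0  0
 1  0  0  0  0  0  1  1  1  1  1
 0  0  1  1  1  1  1  1  1  2  2
 1  0  1  1  1  1  2  2  2  2  2
 1  0  1  1  1  1  2  3  3  3  3
 1  0  1  1  1  1  2  3  4  4  4
 1  0  1  1  1  1  2  3  4  4  4
 1  0  1  1  1  1  2  3  4  4  4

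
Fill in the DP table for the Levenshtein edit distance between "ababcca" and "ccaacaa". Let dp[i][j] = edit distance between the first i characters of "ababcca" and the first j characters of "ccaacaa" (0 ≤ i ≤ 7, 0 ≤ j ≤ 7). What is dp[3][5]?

   ''  c  c  a  a  c  a  a
''  0  1  2  3  4  5  6  7
 a  1  1  2  2  3  4  5  6
 b  2  2  2  3  3  4  5  6
 a  3  3  3  2  3  4  4  5
 b  4  4  4  3  3  4  5  5
 c  5  4  4  4  4  3  4  5
 c  6  5  4  5  5  4  4  5
 a  7  6  5  4  5  5  4  4

4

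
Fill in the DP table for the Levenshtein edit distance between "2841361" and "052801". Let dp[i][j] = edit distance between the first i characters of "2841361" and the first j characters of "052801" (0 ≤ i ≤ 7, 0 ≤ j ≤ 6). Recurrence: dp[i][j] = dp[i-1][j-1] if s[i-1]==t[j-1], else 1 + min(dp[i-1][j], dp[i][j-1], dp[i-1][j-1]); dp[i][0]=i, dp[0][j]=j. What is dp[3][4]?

3

   ''  0  5  2  8  0  1
''  0  1  2  3  4  5  6
 2  1  1  2  2  3  4  5
 8  2  2  2  3  2  3  4
 4  3  3  3  3  3  3  4
 1  4  4  4  4  4  4  3
 3  5  5  5  5  5  5  4
 6  6  6  6  6  6  6  5
 1  7  7  7  7  7  7  6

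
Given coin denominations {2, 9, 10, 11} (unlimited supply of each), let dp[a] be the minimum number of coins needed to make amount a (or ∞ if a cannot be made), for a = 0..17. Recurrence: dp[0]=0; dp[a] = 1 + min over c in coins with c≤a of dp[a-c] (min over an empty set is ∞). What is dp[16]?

4

 a  0  1  2  3  4  5  6  7  8  9 10 11 12 13 14 15 16 17
dp  0  -  1  -  2  -  3  -  4  1  1  1  2  2  3  3  4  4
(- denotes ∞ / unreachable)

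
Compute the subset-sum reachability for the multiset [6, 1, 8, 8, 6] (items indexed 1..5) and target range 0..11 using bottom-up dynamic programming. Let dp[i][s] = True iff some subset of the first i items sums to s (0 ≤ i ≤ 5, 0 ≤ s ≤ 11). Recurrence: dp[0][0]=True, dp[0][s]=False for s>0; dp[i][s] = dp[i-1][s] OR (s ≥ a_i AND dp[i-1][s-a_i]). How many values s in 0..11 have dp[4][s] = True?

i\s   0   1   2   3   4   5   6   7   8   9  10  11
  0   T   F   F   F   F   F   F   F   F   F   F   F
  1   T   F   F   F   F   F   T   F   F   F   F   F
  2   T   T   F   F   F   F   T   T   F   F   F   F
  3   T   T   F   F   F   F   T   T   T   T   F   F
  4   T   T   F   F   F   F   T   T   T   T   F   F
  5   T   T   F   F   F   F   T   T   T   T   F   F

6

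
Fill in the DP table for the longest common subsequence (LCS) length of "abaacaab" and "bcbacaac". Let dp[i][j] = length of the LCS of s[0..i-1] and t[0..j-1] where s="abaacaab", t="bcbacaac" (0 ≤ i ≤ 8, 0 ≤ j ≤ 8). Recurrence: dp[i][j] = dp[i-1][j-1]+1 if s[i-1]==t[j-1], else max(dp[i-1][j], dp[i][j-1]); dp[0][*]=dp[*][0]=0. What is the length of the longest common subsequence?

5

   ''  b  c  b  a  c  a  a  c
''  0  0  0  0  0  0  0  0  0
 a  0  0  0  0  1  1  1  1  1
 b  0  1  1  1  1  1  1  1  1
 a  0  1  1  1  2  2  2  2  2
 a  0  1  1  1  2  2  3  3  3
 c  0  1  2  2  2  3  3  3  4
 a  0  1  2  2  3  3  4  4  4
 a  0  1  2  2  3  3  4  5  5
 b  0  1  2  3  3  3  4  5  5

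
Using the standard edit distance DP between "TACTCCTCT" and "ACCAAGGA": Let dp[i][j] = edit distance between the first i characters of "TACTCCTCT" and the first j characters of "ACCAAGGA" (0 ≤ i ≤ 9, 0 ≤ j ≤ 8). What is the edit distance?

   ''  A  C  C  A  A  G  G  A
''  0  1  2  3  4  5  6  7  8
 T  1  1  2  3  4  5  6  7  8
 A  2  1  2  3  3  4  5  6  7
 C  3  2  1  2  3  4  5  6  7
 T  4  3  2  2  3  4  5  6  7
 C  5  4  3  2  3  4  5  6  7
 C  6  5  4  3  3  4  5  6  7
 T  7  6  5  4  4  4  5  6  7
 C  8  7  6  5  5  5  5  6  7
 T  9  8  7  6  6  6  6  6  7

7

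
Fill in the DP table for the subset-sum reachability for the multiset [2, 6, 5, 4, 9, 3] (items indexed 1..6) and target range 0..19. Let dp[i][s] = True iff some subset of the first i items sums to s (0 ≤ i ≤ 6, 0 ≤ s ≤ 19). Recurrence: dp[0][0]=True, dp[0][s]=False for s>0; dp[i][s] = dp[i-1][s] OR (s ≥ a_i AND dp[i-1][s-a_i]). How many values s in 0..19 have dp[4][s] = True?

14

i\s   0   1   2   3   4   5   6   7   8   9  10  11  12  13  14  15  16  17  18  19
  0   T   F   F   F   F   F   F   F   F   F   F   F   F   F   F   F   F   F   F   F
  1   T   F   T   F   F   F   F   F   F   F   F   F   F   F   F   F   F   F   F   F
  2   T   F   T   F   F   F   T   F   T   F   F   F   F   F   F   F   F   F   F   F
  3   T   F   T   F   F   T   T   T   T   F   F   T   F   T   F   F   F   F   F   F
  4   T   F   T   F   T   T   T   T   T   T   T   T   T   T   F   T   F   T   F   F
  5   T   F   T   F   T   T   T   T   T   T   T   T   T   T   T   T   T   T   T   T
  6   T   F   T   T   T   T   T   T   T   T   T   T   T   T   T   T   T   T   T   T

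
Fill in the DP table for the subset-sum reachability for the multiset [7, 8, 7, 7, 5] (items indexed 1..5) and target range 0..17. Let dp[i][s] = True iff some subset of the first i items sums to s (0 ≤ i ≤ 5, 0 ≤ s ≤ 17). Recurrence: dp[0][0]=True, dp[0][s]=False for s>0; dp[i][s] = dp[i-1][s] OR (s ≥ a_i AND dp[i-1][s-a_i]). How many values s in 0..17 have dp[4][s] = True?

i\s   0   1   2   3   4   5   6   7   8   9  10  11  12  13  14  15  16  17
  0   T   F   F   F   F   F   F   F   F   F   F   F   F   F   F   F   F   F
  1   T   F   F   F   F   F   F   T   F   F   F   F   F   F   F   F   F   F
  2   T   F   F   F   F   F   F   T   T   F   F   F   F   F   F   T   F   F
  3   T   F   F   F   F   F   F   T   T   F   F   F   F   F   T   T   F   F
  4   T   F   F   F   F   F   F   T   T   F   F   F   F   F   T   T   F   F
  5   T   F   F   F   F   T   F   T   T   F   F   F   T   T   T   T   F   F

5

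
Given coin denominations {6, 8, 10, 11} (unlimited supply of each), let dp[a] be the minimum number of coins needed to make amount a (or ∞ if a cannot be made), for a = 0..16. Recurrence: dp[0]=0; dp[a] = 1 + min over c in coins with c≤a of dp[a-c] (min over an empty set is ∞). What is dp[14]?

 a  0  1  2  3  4  5  6  7  8  9 10 11 12 13 14 15 16
dp  0  -  -  -  -  -  1  -  1  -  1  1  2  -  2  -  2
(- denotes ∞ / unreachable)

2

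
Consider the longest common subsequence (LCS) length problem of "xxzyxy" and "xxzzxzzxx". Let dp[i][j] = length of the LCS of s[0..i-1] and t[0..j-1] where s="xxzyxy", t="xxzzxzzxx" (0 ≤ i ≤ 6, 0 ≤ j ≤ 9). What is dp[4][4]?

   ''  x  x  z  z  x  z  z  x  x
''  0  0  0  0  0  0  0  0  0  0
 x  0  1  1  1  1  1  1  1  1  1
 x  0  1  2  2  2  2  2  2  2  2
 z  0  1  2  3  3  3  3  3  3  3
 y  0  1  2  3  3  3  3  3  3  3
 x  0  1  2  3  3  4  4  4  4  4
 y  0  1  2  3  3  4  4  4  4  4

3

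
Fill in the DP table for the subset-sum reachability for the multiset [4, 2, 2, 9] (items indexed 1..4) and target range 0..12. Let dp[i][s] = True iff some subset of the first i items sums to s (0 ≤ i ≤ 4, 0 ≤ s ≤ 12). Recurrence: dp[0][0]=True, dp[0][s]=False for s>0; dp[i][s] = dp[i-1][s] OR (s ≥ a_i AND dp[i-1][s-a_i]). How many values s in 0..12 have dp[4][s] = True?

i\s   0   1   2   3   4   5   6   7   8   9  10  11  12
  0   T   F   F   F   F   F   F   F   F   F   F   F   F
  1   T   F   F   F   T   F   F   F   F   F   F   F   F
  2   T   F   T   F   T   F   T   F   F   F   F   F   F
  3   T   F   T   F   T   F   T   F   T   F   F   F   F
  4   T   F   T   F   T   F   T   F   T   T   F   T   F

7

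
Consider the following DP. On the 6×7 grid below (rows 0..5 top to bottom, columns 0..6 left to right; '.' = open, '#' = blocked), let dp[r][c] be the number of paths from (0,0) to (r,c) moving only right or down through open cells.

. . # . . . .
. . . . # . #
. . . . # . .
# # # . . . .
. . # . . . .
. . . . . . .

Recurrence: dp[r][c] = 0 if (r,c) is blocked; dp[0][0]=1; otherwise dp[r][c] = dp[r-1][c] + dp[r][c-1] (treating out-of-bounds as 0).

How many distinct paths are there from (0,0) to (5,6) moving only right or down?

70

r\c   0   1   2   3   4   5   6
  0   1   1   0   0   0   0   0
  1   1   2   2   2   0   0   0
  2   1   3   5   7   0   0   0
  3   0   0   0   7   7   7   7
  4   0   0   0   7  14  21  28
  5   0   0   0   7  21  42  70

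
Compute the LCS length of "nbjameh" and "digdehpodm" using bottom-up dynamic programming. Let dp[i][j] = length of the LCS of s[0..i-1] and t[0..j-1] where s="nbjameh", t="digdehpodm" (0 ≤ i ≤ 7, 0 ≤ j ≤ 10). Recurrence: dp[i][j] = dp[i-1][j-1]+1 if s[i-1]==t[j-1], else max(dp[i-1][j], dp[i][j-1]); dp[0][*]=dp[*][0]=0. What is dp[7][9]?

   ''  d  i  g  d  e  h  p  o  d  m
''  0  0  0  0  0  0  0  0  0  0  0
 n  0  0  0  0  0  0  0  0  0  0  0
 b  0  0  0  0  0  0  0  0  0  0  0
 j  0  0  0  0  0  0  0  0  0  0  0
 a  0  0  0  0  0  0  0  0  0  0  0
 m  0  0  0  0  0  0  0  0  0  0  1
 e  0  0  0  0  0  1  1  1  1  1  1
 h  0  0  0  0  0  1  2  2  2  2  2

2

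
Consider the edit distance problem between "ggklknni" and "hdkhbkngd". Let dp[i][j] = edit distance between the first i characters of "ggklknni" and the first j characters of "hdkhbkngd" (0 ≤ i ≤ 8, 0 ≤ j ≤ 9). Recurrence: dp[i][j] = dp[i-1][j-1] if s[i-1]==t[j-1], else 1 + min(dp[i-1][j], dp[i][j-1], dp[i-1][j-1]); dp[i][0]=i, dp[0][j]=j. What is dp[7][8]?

5

   ''  h  d  k  h  b  k  n  g  d
''  0  1  2  3  4  5  6  7  8  9
 g  1  1  2  3  4  5  6  7  7  8
 g  2  2  2  3  4  5  6  7  7  8
 k  3  3  3  2  3  4  5  6  7  8
 l  4  4  4  3  3  4  5  6  7  8
 k  5  5  5  4  4  4  4  5  6  7
 n  6  6  6  5  5  5  5  4  5  6
 n  7  7  7  6  6  6  6  5  5  6
 i  8  8  8  7  7  7  7  6  6  6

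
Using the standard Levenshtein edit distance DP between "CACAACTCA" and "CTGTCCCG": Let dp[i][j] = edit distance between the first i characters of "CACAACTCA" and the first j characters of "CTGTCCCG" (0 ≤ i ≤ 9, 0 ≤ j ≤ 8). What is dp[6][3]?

5

   ''  C  T  G  T  C  C  C  G
''  0  1  2  3  4  5  6  7  8
 C  1  0  1  2  3  4  5  6  7
 A  2  1  1  2  3  4  5  6  7
 C  3  2  2  2  3  3  4  5  6
 A  4  3  3  3  3  4  4  5  6
 A  5  4  4  4  4  4  5  5  6
 C  6  5  5  5  5  4  4  5  6
 T  7  6  5  6  5  5  5  5  6
 C  8  7  6  6  6  5  5  5  6
 A  9  8  7  7  7  6  6  6  6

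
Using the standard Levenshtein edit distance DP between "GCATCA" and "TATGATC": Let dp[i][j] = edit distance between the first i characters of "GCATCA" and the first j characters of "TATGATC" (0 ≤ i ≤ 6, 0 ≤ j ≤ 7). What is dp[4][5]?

   ''  T  A  T  G  A  T  C
''  0  1  2  3  4  5  6  7
 G  1  1  2  3  3  4  5  6
 C  2  2  2  3  4  4  5  5
 A  3  3  2  3  4  4  5  6
 T  4  3  3  2  3  4  4  5
 C  5  4  4  3  3  4  5  4
 A  6  5  4  4  4  3  4  5

4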